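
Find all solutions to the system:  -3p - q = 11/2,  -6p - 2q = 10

no solution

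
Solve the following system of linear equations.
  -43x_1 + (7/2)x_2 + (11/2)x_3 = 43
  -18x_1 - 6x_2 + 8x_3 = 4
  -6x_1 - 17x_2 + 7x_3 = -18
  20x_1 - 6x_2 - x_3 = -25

no solution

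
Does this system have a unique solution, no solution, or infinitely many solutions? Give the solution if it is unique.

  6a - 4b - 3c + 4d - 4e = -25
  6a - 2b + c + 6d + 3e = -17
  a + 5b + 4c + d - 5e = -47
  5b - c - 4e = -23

Row-reduce:
R1 ← R1 / (6).
R2 ← R2 − 6·R1.
R3 ← R3 − 1·R1.
R2 ← R2 / (2).
R1 ← R1 + 2/3·R2.
R3 ← R3 − 17/3·R2.
R4 ← R4 − 5·R2.
R3 ← R3 / (-41/6).
R1 ← R1 − 5/6·R3.
R2 ← R2 − 2·R3.
R4 ← R4 + 11·R3.
R4 ← R4 / (147/41).
R1 ← R1 − 28/41·R4.
R2 ← R2 + 23/41·R4.
R3 ← R3 − 32/41·R4.
Rank is 4 with 5 unknowns, leaving e free.

infinitely many solutions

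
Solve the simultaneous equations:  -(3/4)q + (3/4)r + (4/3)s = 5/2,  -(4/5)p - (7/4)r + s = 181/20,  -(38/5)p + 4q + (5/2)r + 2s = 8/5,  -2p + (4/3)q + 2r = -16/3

Row-reduce:
Swap R1 and R2.
R1 ← R1 / (-4/5).
R3 ← R3 + 38/5·R1.
R4 ← R4 + 2·R1.
R2 ← R2 / (-3/4).
R3 ← R3 − 4·R2.
R4 ← R4 − 4/3·R2.
R3 ← R3 / (185/8).
R1 ← R1 − 35/16·R3.
R2 ← R2 + 1·R3.
R4 ← R4 − 185/24·R3.
Row 4 reduces to 0 = 1/6, a contradiction. The system is inconsistent.

no solution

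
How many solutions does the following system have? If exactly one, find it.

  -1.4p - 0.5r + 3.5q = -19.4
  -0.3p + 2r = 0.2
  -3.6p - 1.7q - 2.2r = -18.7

Row-reduce the augmented matrix:
R1 ← R1 / (-7/5).
R2 ← R2 + 3/10·R1.
R3 ← R3 + 18/5·R1.
R2 ← R2 / (-3/4).
R1 ← R1 + 5/2·R2.
R3 ← R3 + 107/10·R2.
R3 ← R3 / (-1301/42).
R1 ← R1 + 20/3·R3.
R2 ← R2 + 59/21·R3.
Reading off the reduced rows gives p = 6, q = -3, r = 1.

p = 6, q = -3, r = 1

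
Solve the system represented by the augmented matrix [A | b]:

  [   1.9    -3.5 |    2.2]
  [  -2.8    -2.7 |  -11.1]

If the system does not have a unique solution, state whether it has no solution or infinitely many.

x_1 = 3, x_2 = 1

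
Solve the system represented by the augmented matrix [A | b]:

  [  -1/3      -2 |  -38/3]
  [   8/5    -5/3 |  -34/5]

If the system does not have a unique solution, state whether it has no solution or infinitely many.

Row-reduce the augmented matrix:
R1 ← R1 / (-1/3).
R2 ← R2 − 8/5·R1.
R2 ← R2 / (-169/15).
R1 ← R1 − 6·R2.
Reading off the reduced rows gives x_1 = 2, x_2 = 6.

x_1 = 2, x_2 = 6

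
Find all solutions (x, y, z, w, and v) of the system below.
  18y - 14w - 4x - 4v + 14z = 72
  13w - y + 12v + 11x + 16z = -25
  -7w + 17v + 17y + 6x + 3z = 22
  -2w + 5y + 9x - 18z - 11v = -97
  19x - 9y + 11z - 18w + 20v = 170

x = -2, y = -3, z = 3, w = -6, v = 2

Row-reduce the augmented matrix:
R1 ← R1 / (-4).
R2 ← R2 − 11·R1.
R3 ← R3 − 6·R1.
R4 ← R4 − 9·R1.
R5 ← R5 − 19·R1.
R2 ← R2 / (97/2).
R1 ← R1 + 9/2·R2.
R3 ← R3 − 44·R2.
R4 ← R4 − 91/2·R2.
R5 ← R5 − 153/2·R2.
R3 ← R3 / (-2468/97).
R1 ← R1 − 151/97·R3.
R2 ← R2 − 109/97·R3.
R4 ← R4 + 3650/97·R3.
R5 ← R5 + 821/97·R3.
R4 ← R4 / (-1469/617).
R1 ← R1 − 516/617·R4.
R2 ← R2 + 457/617·R4.
R3 ← R3 − 118/617·R4.
R5 ← R5 + 26321/617·R4.
R5 ← R5 / (3752855/5876).
R1 ← R1 + 63975/5876·R5.
R2 ← R2 − 68301/5876·R5.
R3 ← R3 + 19259/5876·R5.
R4 ← R4 − 44257/2938·R5.
Reading off the reduced rows gives x = -2, y = -3, z = 3, w = -6, v = 2.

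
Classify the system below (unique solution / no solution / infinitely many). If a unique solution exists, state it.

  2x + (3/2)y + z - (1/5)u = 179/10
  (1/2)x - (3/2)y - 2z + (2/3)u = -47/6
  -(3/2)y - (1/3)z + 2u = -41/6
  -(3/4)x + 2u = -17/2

x = 6, y = 1, z = 4, u = -2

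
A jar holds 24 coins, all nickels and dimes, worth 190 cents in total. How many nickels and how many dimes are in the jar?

Let n = nickels, d = dimes.
  n + d = 24
  5n + 10d = 190
Row-reduce the augmented matrix:
R2 ← R2 − 5·R1.
R2 ← R2 / (5).
R1 ← R1 − 1·R2.
Reading off the reduced rows gives n = 10, d = 14.

nickels: 10, dimes: 14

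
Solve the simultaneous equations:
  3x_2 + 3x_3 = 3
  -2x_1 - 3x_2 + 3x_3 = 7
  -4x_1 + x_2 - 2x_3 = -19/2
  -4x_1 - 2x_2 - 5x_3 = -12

Row-reduce:
Swap R1 and R2.
R1 ← R1 / (-2).
R3 ← R3 + 4·R1.
R4 ← R4 + 4·R1.
R2 ← R2 / (3).
R1 ← R1 − 3/2·R2.
R3 ← R3 − 7·R2.
R4 ← R4 − 4·R2.
R3 ← R3 / (-15).
R1 ← R1 + 3·R3.
R2 ← R2 − 1·R3.
R4 ← R4 + 15·R3.
Row 4 reduces to 0 = 1/2, a contradiction. The system is inconsistent.

no solution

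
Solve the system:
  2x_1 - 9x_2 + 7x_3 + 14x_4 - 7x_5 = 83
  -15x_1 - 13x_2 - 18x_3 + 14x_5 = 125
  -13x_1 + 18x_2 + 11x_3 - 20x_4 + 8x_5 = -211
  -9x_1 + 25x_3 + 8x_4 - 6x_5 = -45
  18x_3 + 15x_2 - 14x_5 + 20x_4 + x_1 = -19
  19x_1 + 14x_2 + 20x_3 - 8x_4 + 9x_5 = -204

x_1 = -1, x_2 = -4, x_3 = -4, x_4 = 5, x_5 = -1

Row-reduce the augmented matrix:
R1 ← R1 / (2).
R2 ← R2 + 15·R1.
R3 ← R3 + 13·R1.
R4 ← R4 + 9·R1.
R5 ← R5 − 1·R1.
R6 ← R6 − 19·R1.
R2 ← R2 / (-161/2).
R1 ← R1 + 9/2·R2.
R3 ← R3 + 81/2·R2.
R4 ← R4 + 81/2·R2.
R5 ← R5 − 39/2·R2.
R6 ← R6 − 199/2·R2.
R3 ← R3 / (274/7).
R1 ← R1 − 11/7·R3.
R2 ← R2 + 3/7·R3.
R4 ← R4 − 274/7·R3.
R5 ← R5 − 160/7·R3.
R6 ← R6 + 27/7·R3.
Swap R4 and R5.
R4 ← R4 / (87668/3151).
R1 ← R1 − 1263/3151·R4.
R2 ← R2 + 3483/3151·R4.
R3 ← R3 − 1463/3151·R4.
R6 ← R6 + 29703/3151·R4.
Swap R5 and R6.
R5 ← R5 / (1008015/43834).
R1 ← R1 + 21341/43834·R5.
R2 ← R2 + 3827/43834·R5.
R3 ← R3 + 1935/6262·R5.
R4 ← R4 + 7278/21917·R5.
R6 reduces to 0 = 0, so the extra equation is consistent.
Reading off the reduced rows gives x_1 = -1, x_2 = -4, x_3 = -4, x_4 = 5, x_5 = -1.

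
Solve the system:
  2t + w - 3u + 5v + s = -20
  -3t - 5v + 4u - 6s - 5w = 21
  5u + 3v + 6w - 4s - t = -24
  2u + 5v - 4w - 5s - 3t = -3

infinitely many solutions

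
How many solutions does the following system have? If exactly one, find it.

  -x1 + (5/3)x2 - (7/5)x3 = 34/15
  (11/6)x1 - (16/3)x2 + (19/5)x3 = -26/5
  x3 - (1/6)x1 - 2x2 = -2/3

infinitely many solutions

Row-reduce:
R1 ← R1 / (-1).
R2 ← R2 − 11/6·R1.
R3 ← R3 + 1/6·R1.
R2 ← R2 / (-41/18).
R1 ← R1 + 5/3·R2.
R3 ← R3 + 41/18·R2.
Rank is 2 with 3 unknowns, leaving x3 free.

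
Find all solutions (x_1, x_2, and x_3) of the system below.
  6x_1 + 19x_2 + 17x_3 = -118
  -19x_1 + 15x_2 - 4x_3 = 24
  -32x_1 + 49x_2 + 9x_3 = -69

Row-reduce:
R1 ← R1 / (6).
R2 ← R2 + 19·R1.
R3 ← R3 + 32·R1.
R2 ← R2 / (451/6).
R1 ← R1 − 19/6·R2.
R3 ← R3 − 451/3·R2.
Row 3 reduces to 0 = 1, a contradiction. The system is inconsistent.

no solution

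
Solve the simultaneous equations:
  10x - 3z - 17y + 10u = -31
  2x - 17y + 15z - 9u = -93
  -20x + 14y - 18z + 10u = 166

Row-reduce:
R1 ← R1 / (10).
R2 ← R2 − 2·R1.
R3 ← R3 + 20·R1.
R2 ← R2 / (-68/5).
R1 ← R1 + 17/10·R2.
R3 ← R3 + 20·R2.
R3 ← R3 / (-798/17).
R1 ← R1 + 9/4·R3.
R2 ← R2 + 39/34·R3.
Rank is 3 with 4 unknowns, leaving u free.

infinitely many solutions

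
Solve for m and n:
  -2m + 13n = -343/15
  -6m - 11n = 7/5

Row-reduce the augmented matrix:
R1 ← R1 / (-2).
R2 ← R2 + 6·R1.
R2 ← R2 / (-50).
R1 ← R1 + 13/2·R2.
Reading off the reduced rows gives m = 7/3, n = -7/5.

m = 7/3, n = -7/5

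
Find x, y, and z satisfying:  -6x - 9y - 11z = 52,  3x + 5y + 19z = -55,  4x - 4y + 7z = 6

Row-reduce the augmented matrix:
R1 ← R1 / (-6).
R2 ← R2 − 3·R1.
R3 ← R3 − 4·R1.
R2 ← R2 / (1/2).
R1 ← R1 − 3/2·R2.
R3 ← R3 + 10·R2.
R3 ← R3 / (809/3).
R1 ← R1 + 116/3·R3.
R2 ← R2 − 27·R3.
Reading off the reduced rows gives x = 1, y = -4, z = -2.

x = 1, y = -4, z = -2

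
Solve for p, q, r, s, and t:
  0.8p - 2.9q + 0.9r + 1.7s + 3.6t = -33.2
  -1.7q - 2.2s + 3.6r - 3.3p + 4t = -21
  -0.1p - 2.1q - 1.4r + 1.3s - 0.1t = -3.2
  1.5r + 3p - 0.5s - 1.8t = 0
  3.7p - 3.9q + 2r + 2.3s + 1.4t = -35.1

Row-reduce the augmented matrix:
R1 ← R1 / (4/5).
R2 ← R2 + 33/10·R1.
R3 ← R3 + 1/10·R1.
R4 ← R4 − 3·R1.
R5 ← R5 − 37/10·R1.
R2 ← R2 / (-1093/80).
R1 ← R1 + 29/8·R2.
R3 ← R3 + 197/80·R2.
R4 ← R4 − 87/8·R2.
R5 ← R5 − 761/80·R2.
R3 ← R3 / (-14239/5465).
R1 ← R1 + 891/1093·R3.
R2 ← R2 + 585/1093·R3.
R4 ← R4 − 8625/2186·R3.
R5 ← R5 − 16006/5465·R3.
R4 ← R4 / (-117755/56956).
R1 ← R1 − 18405/28478·R4.
R2 ← R2 + 13805/28478·R4.
R3 ← R3 + 7051/28478·R4.
R5 ← R5 + 211683/142390·R4.
R5 ← R5 / (-11894567/5887750).
R1 ← R1 + 127528/117755·R5.
R2 ← R2 − 4258/10705·R5.
R3 ← R3 − 94083/53525·R5.
R4 ← R4 − 1398489/588775·R5.
Reading off the reduced rows gives p = -2, q = 2, r = -3, s = -3, t = -5.

p = -2, q = 2, r = -3, s = -3, t = -5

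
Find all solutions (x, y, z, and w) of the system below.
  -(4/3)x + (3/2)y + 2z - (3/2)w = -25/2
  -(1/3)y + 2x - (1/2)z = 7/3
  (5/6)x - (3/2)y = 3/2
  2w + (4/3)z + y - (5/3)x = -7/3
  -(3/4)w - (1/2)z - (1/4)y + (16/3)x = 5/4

no solution

Row-reduce:
R1 ← R1 / (-4/3).
R2 ← R2 − 2·R1.
R3 ← R3 − 5/6·R1.
R4 ← R4 + 5/3·R1.
R5 ← R5 − 16/3·R1.
R2 ← R2 / (23/12).
R1 ← R1 + 9/8·R2.
R3 ← R3 + 9/16·R2.
R4 ← R4 + 7/8·R2.
R5 ← R5 − 23/4·R2.
R3 ← R3 / (365/184).
R1 ← R1 + 3/92·R3.
R2 ← R2 − 30/23·R3.
R4 ← R4 + 7/276·R3.
R4 ← R4 / (1032/365).
R1 ← R1 + 81/365·R4.
R2 ← R2 + 9/73·R4.
R3 ← R3 + 294/365·R4.
Row 5 reduces to 0 = 1/2, a contradiction. The system is inconsistent.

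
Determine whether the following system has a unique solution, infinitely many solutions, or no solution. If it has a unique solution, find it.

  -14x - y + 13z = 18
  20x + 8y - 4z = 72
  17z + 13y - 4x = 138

x = 2, y = 6, z = 4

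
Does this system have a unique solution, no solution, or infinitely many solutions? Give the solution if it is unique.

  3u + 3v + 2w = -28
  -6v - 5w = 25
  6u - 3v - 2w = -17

u = -5, v = -5, w = 1

Row-reduce the augmented matrix:
R1 ← R1 / (3).
R3 ← R3 − 6·R1.
R2 ← R2 / (-6).
R1 ← R1 − 1·R2.
R3 ← R3 + 9·R2.
R3 ← R3 / (3/2).
R1 ← R1 + 1/6·R3.
R2 ← R2 − 5/6·R3.
Reading off the reduced rows gives u = -5, v = -5, w = 1.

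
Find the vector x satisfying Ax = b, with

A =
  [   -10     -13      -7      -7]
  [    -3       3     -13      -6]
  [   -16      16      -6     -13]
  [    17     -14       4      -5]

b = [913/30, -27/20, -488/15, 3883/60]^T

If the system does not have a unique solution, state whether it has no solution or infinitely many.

Row-reduce the augmented matrix:
R1 ← R1 / (-10).
R2 ← R2 + 3·R1.
R3 ← R3 + 16·R1.
R4 ← R4 − 17·R1.
R2 ← R2 / (69/10).
R1 ← R1 − 13/10·R2.
R3 ← R3 − 184/5·R2.
R4 ← R4 + 361/10·R2.
R3 ← R3 / (190/3).
R1 ← R1 − 190/69·R3.
R2 ← R2 + 109/69·R3.
R4 ← R4 + 4480/69·R3.
R4 ← R4 / (-410/23).
R1 ← R1 − 14/23·R4.
R2 ← R2 + 21/230·R4.
R3 ← R3 − 3/10·R4.
Reading off the reduced rows gives x_1 = 5/4, x_2 = -7/3, x_3 = 1/5, x_4 = -2.

x_1 = 5/4, x_2 = -7/3, x_3 = 1/5, x_4 = -2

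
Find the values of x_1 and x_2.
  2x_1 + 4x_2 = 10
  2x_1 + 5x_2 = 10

Row-reduce the augmented matrix:
R1 ← R1 / (2).
R2 ← R2 − 2·R1.
R1 ← R1 − 2·R2.
Reading off the reduced rows gives x_1 = 5, x_2 = 0.

x_1 = 5, x_2 = 0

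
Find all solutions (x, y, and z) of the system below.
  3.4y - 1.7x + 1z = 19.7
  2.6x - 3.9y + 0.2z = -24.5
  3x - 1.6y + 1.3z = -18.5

x = -5, y = 3, z = 1

Row-reduce the augmented matrix:
R1 ← R1 / (-17/10).
R2 ← R2 − 13/5·R1.
R3 ← R3 − 3·R1.
R2 ← R2 / (13/10).
R1 ← R1 + 2·R2.
R3 ← R3 − 22/5·R2.
R3 ← R3 / (-6163/2210).
R1 ← R1 − 458/221·R3.
R2 ← R2 − 294/221·R3.
Reading off the reduced rows gives x = -5, y = 3, z = 1.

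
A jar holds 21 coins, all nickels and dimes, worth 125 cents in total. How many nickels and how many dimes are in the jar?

nickels: 17, dimes: 4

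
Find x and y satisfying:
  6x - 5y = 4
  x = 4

x = 4, y = 4

Row-reduce the augmented matrix:
R1 ← R1 / (6).
R2 ← R2 − 1·R1.
R2 ← R2 / (5/6).
R1 ← R1 + 5/6·R2.
Reading off the reduced rows gives x = 4, y = 4.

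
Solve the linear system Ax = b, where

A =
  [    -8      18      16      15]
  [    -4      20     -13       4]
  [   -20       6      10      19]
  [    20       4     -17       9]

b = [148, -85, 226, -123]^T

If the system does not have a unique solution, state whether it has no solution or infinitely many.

x_1 = -4, x_2 = -3, x_3 = 5, x_4 = 6

Row-reduce the augmented matrix:
R1 ← R1 / (-8).
R2 ← R2 + 4·R1.
R3 ← R3 + 20·R1.
R4 ← R4 − 20·R1.
R2 ← R2 / (11).
R1 ← R1 + 9/4·R2.
R3 ← R3 + 39·R2.
R4 ← R4 − 49·R2.
R3 ← R3 / (-1149/11).
R1 ← R1 + 277/44·R3.
R2 ← R2 + 21/11·R3.
R4 ← R4 − 1282/11·R3.
R4 ← R4 / (31717/1149).
R1 ← R1 + 1673/2298·R4.
R2 ← R2 − 189/766·R4.
R3 ← R3 − 340/1149·R4.
Reading off the reduced rows gives x_1 = -4, x_2 = -3, x_3 = 5, x_4 = 6.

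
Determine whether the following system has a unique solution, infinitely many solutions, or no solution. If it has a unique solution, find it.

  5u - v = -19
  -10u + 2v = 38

infinitely many solutions

Row-reduce:
R1 ← R1 / (5).
R2 ← R2 + 10·R1.
Rank is 1 with 2 unknowns, leaving v free.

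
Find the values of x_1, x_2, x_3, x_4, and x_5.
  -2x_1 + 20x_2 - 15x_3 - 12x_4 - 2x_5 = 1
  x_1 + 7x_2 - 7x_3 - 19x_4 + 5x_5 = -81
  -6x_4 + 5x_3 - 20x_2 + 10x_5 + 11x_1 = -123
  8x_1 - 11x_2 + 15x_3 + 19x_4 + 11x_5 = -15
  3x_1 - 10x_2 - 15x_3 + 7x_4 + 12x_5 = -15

Row-reduce the augmented matrix:
R1 ← R1 / (-2).
R2 ← R2 − 1·R1.
R3 ← R3 − 11·R1.
R4 ← R4 − 8·R1.
R5 ← R5 − 3·R1.
R2 ← R2 / (17).
R1 ← R1 + 10·R2.
R3 ← R3 − 90·R2.
R4 ← R4 − 69·R2.
R5 ← R5 − 20·R2.
R3 ← R3 / (-25/34).
R1 ← R1 + 35/34·R3.
R2 ← R2 + 29/34·R3.
R4 ← R4 − 471/34·R3.
R5 ← R5 + 695/34·R3.
R4 ← R4 / (30238/25).
R1 ← R1 + 466/5·R4.
R2 ← R2 + 1787/25·R4.
R3 ← R3 + 2052/25·R4.
R5 ← R5 + 8297/5·R4.
R5 ← R5 / (445028/15119).
R1 ← R1 − 17932/15119·R5.
R2 ← R2 − 7355/15119·R5.
R3 ← R3 − 13742/15119·R5.
R4 ← R4 + 5388/15119·R5.
Reading off the reduced rows gives x_1 = -4, x_2 = 1, x_3 = -1, x_4 = 4, x_5 = -3.

x_1 = -4, x_2 = 1, x_3 = -1, x_4 = 4, x_5 = -3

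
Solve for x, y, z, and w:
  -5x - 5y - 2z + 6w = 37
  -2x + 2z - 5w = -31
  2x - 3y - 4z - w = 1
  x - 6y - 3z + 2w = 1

Row-reduce the augmented matrix:
R1 ← R1 / (-5).
R2 ← R2 + 2·R1.
R3 ← R3 − 2·R1.
R4 ← R4 − 1·R1.
R2 ← R2 / (2).
R1 ← R1 − 1·R2.
R3 ← R3 + 5·R2.
R4 ← R4 + 7·R2.
R3 ← R3 / (11/5).
R1 ← R1 + 1·R3.
R2 ← R2 − 7/5·R3.
R4 ← R4 − 32/5·R3.
R4 ← R4 / (595/22).
R1 ← R1 + 58/11·R4.
R2 ← R2 − 79/11·R4.
R3 ← R3 + 171/22·R4.
Reading off the reduced rows gives x = -3, y = 4, z = -6, w = 5.

x = -3, y = 4, z = -6, w = 5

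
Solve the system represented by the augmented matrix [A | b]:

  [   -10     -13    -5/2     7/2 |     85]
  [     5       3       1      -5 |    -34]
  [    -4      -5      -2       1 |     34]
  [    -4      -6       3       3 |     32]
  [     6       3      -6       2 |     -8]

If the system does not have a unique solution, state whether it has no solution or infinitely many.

no solution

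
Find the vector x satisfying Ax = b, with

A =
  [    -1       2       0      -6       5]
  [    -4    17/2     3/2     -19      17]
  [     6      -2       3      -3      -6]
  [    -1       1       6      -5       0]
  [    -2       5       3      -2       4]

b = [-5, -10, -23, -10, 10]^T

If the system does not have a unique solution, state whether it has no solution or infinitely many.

infinitely many solutions

Row-reduce:
R1 ← R1 / (-1).
R2 ← R2 + 4·R1.
R3 ← R3 − 6·R1.
R4 ← R4 + 1·R1.
R5 ← R5 + 2·R1.
R2 ← R2 / (1/2).
R1 ← R1 + 2·R2.
R3 ← R3 − 10·R2.
R4 ← R4 + 1·R2.
R5 ← R5 − 1·R2.
R3 ← R3 / (-27).
R1 ← R1 − 6·R3.
R2 ← R2 − 3·R3.
R4 ← R4 − 9·R3.
R4 ← R4 / (-106/3).
R1 ← R1 + 44/9·R4.
R2 ← R2 + 49/9·R4.
R3 ← R3 − 139/27·R4.
Rank is 4 with 5 unknowns, leaving x_5 free.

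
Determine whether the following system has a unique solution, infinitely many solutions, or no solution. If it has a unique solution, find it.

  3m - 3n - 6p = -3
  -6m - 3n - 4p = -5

infinitely many solutions

Row-reduce:
R1 ← R1 / (3).
R2 ← R2 + 6·R1.
R2 ← R2 / (-9).
R1 ← R1 + 1·R2.
Rank is 2 with 3 unknowns, leaving p free.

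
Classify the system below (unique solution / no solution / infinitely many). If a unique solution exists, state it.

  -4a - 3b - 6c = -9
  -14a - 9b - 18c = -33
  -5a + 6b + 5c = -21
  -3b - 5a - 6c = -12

a = 3, b = -1, c = 0

Row-reduce the augmented matrix:
R1 ← R1 / (-4).
R2 ← R2 + 14·R1.
R3 ← R3 + 5·R1.
R4 ← R4 + 5·R1.
R2 ← R2 / (3/2).
R1 ← R1 − 3/4·R2.
R3 ← R3 − 39/4·R2.
R4 ← R4 − 3/4·R2.
R3 ← R3 / (-7).
R2 ← R2 − 2·R3.
R4 reduces to 0 = 0, so the extra equation is consistent.
Reading off the reduced rows gives a = 3, b = -1, c = 0.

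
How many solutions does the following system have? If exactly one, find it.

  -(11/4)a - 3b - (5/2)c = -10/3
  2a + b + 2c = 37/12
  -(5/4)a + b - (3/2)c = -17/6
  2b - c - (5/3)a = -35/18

Row-reduce the augmented matrix:
R1 ← R1 / (-11/4).
R2 ← R2 − 2·R1.
R3 ← R3 + 5/4·R1.
R4 ← R4 + 5/3·R1.
R2 ← R2 / (-13/11).
R1 ← R1 − 12/11·R2.
R3 ← R3 − 26/11·R2.
R4 ← R4 − 42/11·R2.
Swap R3 and R4.
R3 ← R3 / (43/39).
R1 ← R1 − 14/13·R3.
R2 ← R2 + 2/13·R3.
R4 reduces to 0 = 0, so the extra equation is consistent.
Reading off the reduced rows gives a = -1/3, b = -1/4, c = 2.

a = -1/3, b = -1/4, c = 2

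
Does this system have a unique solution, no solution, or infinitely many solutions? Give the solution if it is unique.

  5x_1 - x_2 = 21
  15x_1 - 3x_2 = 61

no solution

Row-reduce:
R1 ← R1 / (5).
R2 ← R2 − 15·R1.
Row 2 reduces to 0 = -2, a contradiction. The system is inconsistent.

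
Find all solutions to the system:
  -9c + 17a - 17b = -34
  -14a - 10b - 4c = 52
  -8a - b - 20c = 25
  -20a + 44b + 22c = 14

Row-reduce:
R1 ← R1 / (17).
R2 ← R2 + 14·R1.
R3 ← R3 + 8·R1.
R4 ← R4 + 20·R1.
R2 ← R2 / (-24).
R1 ← R1 + 1·R2.
R3 ← R3 + 9·R2.
R4 ← R4 − 24·R2.
R3 ← R3 / (-1357/68).
R1 ← R1 + 11/204·R3.
R2 ← R2 − 97/204·R3.
Row 4 reduces to 0 = -2, a contradiction. The system is inconsistent.

no solution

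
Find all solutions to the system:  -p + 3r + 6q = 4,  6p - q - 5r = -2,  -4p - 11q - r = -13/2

Row-reduce:
R1 ← R1 / (-1).
R2 ← R2 − 6·R1.
R3 ← R3 + 4·R1.
R2 ← R2 / (35).
R1 ← R1 + 6·R2.
R3 ← R3 + 35·R2.
Row 3 reduces to 0 = -1/2, a contradiction. The system is inconsistent.

no solution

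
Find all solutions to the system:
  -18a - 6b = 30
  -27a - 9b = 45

infinitely many solutions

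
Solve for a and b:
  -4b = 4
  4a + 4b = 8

Row-reduce the augmented matrix:
Swap R1 and R2.
R1 ← R1 / (4).
R2 ← R2 / (-4).
R1 ← R1 − 1·R2.
Reading off the reduced rows gives a = 3, b = -1.

a = 3, b = -1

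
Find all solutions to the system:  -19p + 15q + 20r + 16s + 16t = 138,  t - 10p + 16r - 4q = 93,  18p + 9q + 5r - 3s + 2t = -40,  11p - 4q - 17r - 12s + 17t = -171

infinitely many solutions

Row-reduce:
R1 ← R1 / (-19).
R2 ← R2 + 10·R1.
R3 ← R3 − 18·R1.
R4 ← R4 − 11·R1.
R2 ← R2 / (-226/19).
R1 ← R1 + 15/19·R2.
R3 ← R3 − 441/19·R2.
R4 ← R4 − 89/19·R2.
R3 ← R3 / (3913/113).
R1 ← R1 + 160/113·R3.
R2 ← R2 + 52/113·R3.
R4 ← R4 + 369/113·R3.
R4 ← R4 / (-3609/559).
R1 ← R1 + 256/559·R4.
R2 ← R2 − 28/43·R4.
R3 ← R3 + 69/559·R4.
Rank is 4 with 5 unknowns, leaving t free.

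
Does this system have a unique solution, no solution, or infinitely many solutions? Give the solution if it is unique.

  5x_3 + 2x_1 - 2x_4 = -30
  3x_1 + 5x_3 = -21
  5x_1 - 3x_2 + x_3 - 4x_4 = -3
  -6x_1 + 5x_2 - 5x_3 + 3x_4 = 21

Row-reduce the augmented matrix:
R1 ← R1 / (2).
R2 ← R2 − 3·R1.
R3 ← R3 − 5·R1.
R4 ← R4 + 6·R1.
Swap R2 and R3.
R2 ← R2 / (-3).
R4 ← R4 − 5·R2.
R3 ← R3 / (-5/2).
R1 ← R1 − 5/2·R3.
R2 ← R2 − 23/6·R3.
R4 ← R4 + 55/6·R3.
R4 ← R4 / (-37/3).
R1 ← R1 − 2·R4.
R2 ← R2 − 64/15·R4.
R3 ← R3 + 6/5·R4.
Reading off the reduced rows gives x_1 = 3, x_2 = 0, x_3 = -6, x_4 = 3.

x_1 = 3, x_2 = 0, x_3 = -6, x_4 = 3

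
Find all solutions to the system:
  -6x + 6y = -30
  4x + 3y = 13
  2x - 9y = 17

x = 4, y = -1

Row-reduce the augmented matrix:
R1 ← R1 / (-6).
R2 ← R2 − 4·R1.
R3 ← R3 − 2·R1.
R2 ← R2 / (7).
R1 ← R1 + 1·R2.
R3 ← R3 + 7·R2.
R3 reduces to 0 = 0, so the extra equation is consistent.
Reading off the reduced rows gives x = 4, y = -1.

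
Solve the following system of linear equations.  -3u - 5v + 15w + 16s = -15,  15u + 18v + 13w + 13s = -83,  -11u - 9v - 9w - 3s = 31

infinitely many solutions

Row-reduce:
R1 ← R1 / (-3).
R2 ← R2 − 15·R1.
R3 ← R3 + 11·R1.
R2 ← R2 / (-7).
R1 ← R1 − 5/3·R2.
R3 ← R3 − 28/3·R2.
R3 ← R3 / (160/3).
R1 ← R1 − 335/21·R3.
R2 ← R2 + 88/7·R3.
Rank is 3 with 4 unknowns, leaving s free.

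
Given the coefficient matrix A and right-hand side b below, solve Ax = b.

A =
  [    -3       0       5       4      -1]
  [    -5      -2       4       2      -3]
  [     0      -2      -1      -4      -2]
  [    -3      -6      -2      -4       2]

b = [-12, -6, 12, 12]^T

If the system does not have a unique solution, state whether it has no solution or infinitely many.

infinitely many solutions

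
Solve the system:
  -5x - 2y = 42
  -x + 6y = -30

From equation 2: x = 30 + 6·y.
Substitute into equation 1 and solve: y = -6.
Then x = -6.

x = -6, y = -6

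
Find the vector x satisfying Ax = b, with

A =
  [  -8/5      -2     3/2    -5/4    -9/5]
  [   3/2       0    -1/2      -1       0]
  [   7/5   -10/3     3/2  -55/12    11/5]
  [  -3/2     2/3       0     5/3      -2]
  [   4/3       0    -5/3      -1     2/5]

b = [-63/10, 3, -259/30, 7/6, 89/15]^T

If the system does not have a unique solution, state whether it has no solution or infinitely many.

infinitely many solutions

Row-reduce:
R1 ← R1 / (-8/5).
R2 ← R2 − 3/2·R1.
R3 ← R3 − 7/5·R1.
R4 ← R4 + 3/2·R1.
R5 ← R5 − 4/3·R1.
R2 ← R2 / (-15/8).
R1 ← R1 − 5/4·R2.
R3 ← R3 + 61/12·R2.
R4 ← R4 − 61/24·R2.
R5 ← R5 + 5/3·R2.
R3 ← R3 / (16/45).
R1 ← R1 + 1/3·R3.
R2 ← R2 + 29/60·R3.
R4 ← R4 + 8/45·R3.
R5 ← R5 + 11/9·R3.
Swap R4 and R5.
R4 ← R4 / (59/96).
R1 ← R1 + 15/32·R4.
R2 ← R2 − 185/128·R4.
R3 ← R3 − 19/32·R4.
Rank is 4 with 5 unknowns, leaving x_5 free.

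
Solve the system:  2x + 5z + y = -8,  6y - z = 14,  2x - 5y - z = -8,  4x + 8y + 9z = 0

Row-reduce:
R1 ← R1 / (2).
R3 ← R3 − 2·R1.
R4 ← R4 − 4·R1.
R2 ← R2 / (6).
R1 ← R1 − 1/2·R2.
R3 ← R3 + 6·R2.
R4 ← R4 − 6·R2.
R3 ← R3 / (-7).
R1 ← R1 − 31/12·R3.
R2 ← R2 + 1/6·R3.
Row 4 reduces to 0 = 2, a contradiction. The system is inconsistent.

no solution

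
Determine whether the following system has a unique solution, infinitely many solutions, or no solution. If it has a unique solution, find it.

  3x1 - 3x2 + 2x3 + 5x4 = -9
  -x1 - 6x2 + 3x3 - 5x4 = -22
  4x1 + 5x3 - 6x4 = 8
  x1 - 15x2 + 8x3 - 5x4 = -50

Row-reduce:
R1 ← R1 / (3).
R2 ← R2 + 1·R1.
R3 ← R3 − 4·R1.
R4 ← R4 − 1·R1.
R2 ← R2 / (-7).
R1 ← R1 + 1·R2.
R3 ← R3 − 4·R2.
R4 ← R4 + 14·R2.
R3 ← R3 / (31/7).
R1 ← R1 − 1/7·R3.
R2 ← R2 + 11/21·R3.
Row 4 reduces to 0 = 3, a contradiction. The system is inconsistent.

no solution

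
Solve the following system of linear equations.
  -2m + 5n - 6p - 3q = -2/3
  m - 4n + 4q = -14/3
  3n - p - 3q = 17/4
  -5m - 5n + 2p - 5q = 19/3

m = 4/3, n = -1/2, p = 1/4, q = -2

Row-reduce the augmented matrix:
R1 ← R1 / (-2).
R2 ← R2 − 1·R1.
R4 ← R4 + 5·R1.
R2 ← R2 / (-3/2).
R1 ← R1 + 5/2·R2.
R3 ← R3 − 3·R2.
R4 ← R4 + 35/2·R2.
R3 ← R3 / (-7).
R1 ← R1 − 8·R3.
R2 ← R2 − 2·R3.
R4 ← R4 − 52·R3.
R4 ← R4 / (-248/21).
R1 ← R1 + 8/21·R4.
R2 ← R2 + 23/21·R4.
R3 ← R3 + 2/7·R4.
Reading off the reduced rows gives m = 4/3, n = -1/2, p = 1/4, q = -2.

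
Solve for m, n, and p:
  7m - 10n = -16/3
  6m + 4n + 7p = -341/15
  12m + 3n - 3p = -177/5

Row-reduce the augmented matrix:
R1 ← R1 / (7).
R2 ← R2 − 6·R1.
R3 ← R3 − 12·R1.
R2 ← R2 / (88/7).
R1 ← R1 + 10/7·R2.
R3 ← R3 − 141/7·R2.
R3 ← R3 / (-1251/88).
R1 ← R1 − 35/44·R3.
R2 ← R2 − 49/88·R3.
Reading off the reduced rows gives m = -8/3, n = -4/3, p = -1/5.

m = -8/3, n = -4/3, p = -1/5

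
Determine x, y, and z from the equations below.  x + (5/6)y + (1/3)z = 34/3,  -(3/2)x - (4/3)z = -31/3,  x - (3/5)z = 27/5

x = 6, y = 6, z = 1

Row-reduce the augmented matrix:
R2 ← R2 + 3/2·R1.
R3 ← R3 − 1·R1.
R2 ← R2 / (5/4).
R1 ← R1 − 5/6·R2.
R3 ← R3 + 5/6·R2.
R3 ← R3 / (-67/45).
R1 ← R1 − 8/9·R3.
R2 ← R2 + 2/3·R3.
Reading off the reduced rows gives x = 6, y = 6, z = 1.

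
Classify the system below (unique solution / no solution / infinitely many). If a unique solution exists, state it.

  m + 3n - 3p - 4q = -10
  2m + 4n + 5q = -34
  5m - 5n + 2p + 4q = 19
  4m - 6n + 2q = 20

m = 1, n = -4, p = 5, q = -4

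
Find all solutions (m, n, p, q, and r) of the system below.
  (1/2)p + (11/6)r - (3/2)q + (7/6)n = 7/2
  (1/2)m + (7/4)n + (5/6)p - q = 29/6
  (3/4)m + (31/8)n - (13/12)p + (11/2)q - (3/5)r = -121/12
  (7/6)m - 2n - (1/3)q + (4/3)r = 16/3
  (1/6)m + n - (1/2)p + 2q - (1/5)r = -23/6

no solution

Row-reduce:
Swap R1 and R2.
R1 ← R1 / (1/2).
R3 ← R3 − 3/4·R1.
R4 ← R4 − 7/6·R1.
R5 ← R5 − 1/6·R1.
R2 ← R2 / (7/6).
R1 ← R1 − 7/2·R2.
R3 ← R3 − 5/4·R2.
R4 ← R4 + 73/12·R2.
R5 ← R5 − 5/12·R2.
R3 ← R3 / (-241/84).
R1 ← R1 − 1/6·R3.
R2 ← R2 − 3/7·R3.
R4 ← R4 − 167/252·R3.
R5 ← R5 + 241/252·R3.
R4 ← R4 / (-23/6).
R1 ← R1 − 3·R4.
R3 ← R3 + 3·R4.
Row 5 reduces to 0 = 1/3, a contradiction. The system is inconsistent.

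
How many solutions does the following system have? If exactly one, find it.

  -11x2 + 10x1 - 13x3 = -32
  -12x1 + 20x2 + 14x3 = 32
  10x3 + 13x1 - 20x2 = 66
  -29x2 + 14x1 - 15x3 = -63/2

no solution

Row-reduce:
R1 ← R1 / (10).
R2 ← R2 + 12·R1.
R3 ← R3 − 13·R1.
R4 ← R4 − 14·R1.
R2 ← R2 / (34/5).
R1 ← R1 + 11/10·R2.
R3 ← R3 + 57/10·R2.
R4 ← R4 + 68/5·R2.
R3 ← R3 / (869/34).
R1 ← R1 + 53/34·R3.
R2 ← R2 + 4/17·R3.
Row 4 reduces to 0 = 1/2, a contradiction. The system is inconsistent.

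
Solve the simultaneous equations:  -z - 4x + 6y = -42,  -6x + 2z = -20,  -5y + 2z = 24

Row-reduce the augmented matrix:
R1 ← R1 / (-4).
R2 ← R2 + 6·R1.
R2 ← R2 / (-9).
R1 ← R1 + 3/2·R2.
R3 ← R3 + 5·R2.
R3 ← R3 / (1/18).
R1 ← R1 + 1/3·R3.
R2 ← R2 + 7/18·R3.
Reading off the reduced rows gives x = 4, y = -4, z = 2.

x = 4, y = -4, z = 2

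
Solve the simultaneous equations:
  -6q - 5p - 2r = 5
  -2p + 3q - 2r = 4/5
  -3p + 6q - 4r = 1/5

Row-reduce the augmented matrix:
R1 ← R1 / (-5).
R2 ← R2 + 2·R1.
R3 ← R3 + 3·R1.
R2 ← R2 / (27/5).
R1 ← R1 − 6/5·R2.
R3 ← R3 − 48/5·R2.
R3 ← R3 / (-2/3).
R1 ← R1 − 2/3·R3.
R2 ← R2 + 2/9·R3.
Reading off the reduced rows gives p = -7/5, q = 0, r = 1.

p = -7/5, q = 0, r = 1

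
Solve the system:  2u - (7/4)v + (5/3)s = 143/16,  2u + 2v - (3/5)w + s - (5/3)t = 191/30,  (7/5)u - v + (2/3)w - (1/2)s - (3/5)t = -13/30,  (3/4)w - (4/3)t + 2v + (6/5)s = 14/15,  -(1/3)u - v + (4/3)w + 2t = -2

Row-reduce the augmented matrix:
R1 ← R1 / (2).
R2 ← R2 − 2·R1.
R3 ← R3 − 7/5·R1.
R5 ← R5 + 1/3·R1.
R2 ← R2 / (15/4).
R1 ← R1 + 7/8·R2.
R3 ← R3 − 9/40·R2.
R4 ← R4 − 2·R2.
R5 ← R5 + 31/24·R2.
R3 ← R3 / (527/750).
R1 ← R1 + 7/50·R3.
R2 ← R2 + 4/25·R3.
R4 ← R4 − 107/100·R3.
R5 ← R5 − 169/150·R3.
R4 ← R4 / (95633/23715).
R1 ← R1 − 3355/9486·R4.
R2 ← R2 + 2600/4743·R4.
R3 ← R3 + 1220/527·R4.
R5 ← R5 − 75595/28458·R4.
R5 ← R5 / (13900993/6885576).
R1 ← R1 + 1185023/2295192·R5.
R2 ← R2 + 147814/286899·R5.
R3 ← R3 + 50650/95633·R5.
R4 ← R4 − 30065/382532·R5.
Reading off the reduced rows gives u = 7/4, v = -1/4, w = -2, s = 3, t = 1/2.

u = 7/4, v = -1/4, w = -2, s = 3, t = 1/2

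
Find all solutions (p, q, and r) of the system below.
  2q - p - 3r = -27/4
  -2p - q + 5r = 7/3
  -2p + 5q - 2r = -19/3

p = 11/4, q = 1/2, r = 5/3

Row-reduce the augmented matrix:
R1 ← R1 / (-1).
R2 ← R2 + 2·R1.
R3 ← R3 + 2·R1.
R2 ← R2 / (-5).
R1 ← R1 + 2·R2.
R3 ← R3 − 1·R2.
R3 ← R3 / (31/5).
R1 ← R1 + 7/5·R3.
R2 ← R2 + 11/5·R3.
Reading off the reduced rows gives p = 11/4, q = 1/2, r = 5/3.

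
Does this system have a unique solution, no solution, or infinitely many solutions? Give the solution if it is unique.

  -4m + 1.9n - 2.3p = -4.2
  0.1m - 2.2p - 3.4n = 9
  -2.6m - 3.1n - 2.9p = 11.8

m = -2, n = -4, p = 2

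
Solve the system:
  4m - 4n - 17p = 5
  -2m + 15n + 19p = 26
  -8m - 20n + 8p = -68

m = 0, n = 3, p = -1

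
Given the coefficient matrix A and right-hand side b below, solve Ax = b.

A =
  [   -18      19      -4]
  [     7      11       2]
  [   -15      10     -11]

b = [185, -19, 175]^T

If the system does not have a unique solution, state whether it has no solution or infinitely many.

x_1 = -6, x_2 = 3, x_3 = -5

Row-reduce the augmented matrix:
R1 ← R1 / (-18).
R2 ← R2 − 7·R1.
R3 ← R3 + 15·R1.
R2 ← R2 / (331/18).
R1 ← R1 + 19/18·R2.
R3 ← R3 + 35/6·R2.
R3 ← R3 / (-2491/331).
R1 ← R1 − 82/331·R3.
R2 ← R2 − 8/331·R3.
Reading off the reduced rows gives x_1 = -6, x_2 = 3, x_3 = -5.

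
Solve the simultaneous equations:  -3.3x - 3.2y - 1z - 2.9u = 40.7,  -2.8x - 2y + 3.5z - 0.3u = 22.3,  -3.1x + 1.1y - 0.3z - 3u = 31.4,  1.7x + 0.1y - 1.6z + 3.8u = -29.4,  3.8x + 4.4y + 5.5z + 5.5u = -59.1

x = -6, y = -2, z = 0, u = -5

Row-reduce the augmented matrix:
R1 ← R1 / (-33/10).
R2 ← R2 + 14/5·R1.
R3 ← R3 + 31/10·R1.
R4 ← R4 − 17/10·R1.
R5 ← R5 − 19/5·R1.
R2 ← R2 / (118/165).
R1 ← R1 − 32/33·R2.
R3 ← R3 − 271/66·R2.
R4 ← R4 + 511/330·R2.
R5 ← R5 − 118/165·R2.
R3 ← R3 / (-57413/2360).
R1 ← R1 + 330/59·R3.
R2 ← R2 − 1435/236·R3.
R4 ← R4 − 17229/2360·R3.
R4 ← R4 / (1825111/574130).
R1 ← R1 − 49643/57413·R4.
R2 ← R2 + 8516/57413·R4.
R3 ← R3 − 29927/57413·R4.
R5 reduces to 0 = 0, so the extra equation is consistent.
Reading off the reduced rows gives x = -6, y = -2, z = 0, u = -5.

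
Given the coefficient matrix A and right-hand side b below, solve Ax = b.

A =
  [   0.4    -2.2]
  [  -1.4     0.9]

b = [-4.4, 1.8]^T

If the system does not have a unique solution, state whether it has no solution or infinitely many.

x_1 = 0, x_2 = 2

Row-reduce the augmented matrix:
R1 ← R1 / (2/5).
R2 ← R2 + 7/5·R1.
R2 ← R2 / (-34/5).
R1 ← R1 + 11/2·R2.
Reading off the reduced rows gives x_1 = 0, x_2 = 2.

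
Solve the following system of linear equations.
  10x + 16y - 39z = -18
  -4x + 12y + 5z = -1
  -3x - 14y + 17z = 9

Row-reduce:
R1 ← R1 / (10).
R2 ← R2 + 4·R1.
R3 ← R3 + 3·R1.
R2 ← R2 / (92/5).
R1 ← R1 − 8/5·R2.
R3 ← R3 + 46/5·R2.
Row 3 reduces to 0 = -1/2, a contradiction. The system is inconsistent.

no solution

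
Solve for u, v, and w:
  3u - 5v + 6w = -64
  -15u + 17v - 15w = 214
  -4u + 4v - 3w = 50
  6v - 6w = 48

u = -6, v = 2, w = -6

Row-reduce the augmented matrix:
R1 ← R1 / (3).
R2 ← R2 + 15·R1.
R3 ← R3 + 4·R1.
R2 ← R2 / (-8).
R1 ← R1 + 5/3·R2.
R3 ← R3 + 8/3·R2.
R4 ← R4 − 6·R2.
Swap R3 and R4.
R3 ← R3 / (21/4).
R1 ← R1 + 9/8·R3.
R2 ← R2 + 15/8·R3.
R4 reduces to 0 = 0, so the extra equation is consistent.
Reading off the reduced rows gives u = -6, v = 2, w = -6.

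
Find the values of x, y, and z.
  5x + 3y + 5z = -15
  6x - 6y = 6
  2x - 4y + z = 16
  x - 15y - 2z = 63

Row-reduce the augmented matrix:
R1 ← R1 / (5).
R2 ← R2 − 6·R1.
R3 ← R3 − 2·R1.
R4 ← R4 − 1·R1.
R2 ← R2 / (-48/5).
R1 ← R1 − 3/5·R2.
R3 ← R3 + 26/5·R2.
R4 ← R4 + 78/5·R2.
R3 ← R3 / (9/4).
R1 ← R1 − 5/8·R3.
R2 ← R2 − 5/8·R3.
R4 ← R4 − 27/4·R3.
R4 reduces to 0 = 0, so the extra equation is consistent.
Reading off the reduced rows gives x = -4, y = -5, z = 4.

x = -4, y = -5, z = 4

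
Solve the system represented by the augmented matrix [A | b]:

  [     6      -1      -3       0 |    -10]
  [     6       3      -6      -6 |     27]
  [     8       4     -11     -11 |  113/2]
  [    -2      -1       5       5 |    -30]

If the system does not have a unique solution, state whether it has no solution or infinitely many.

Row-reduce:
R1 ← R1 / (6).
R2 ← R2 − 6·R1.
R3 ← R3 − 8·R1.
R4 ← R4 + 2·R1.
R2 ← R2 / (4).
R1 ← R1 + 1/6·R2.
R3 ← R3 − 16/3·R2.
R4 ← R4 + 4/3·R2.
R3 ← R3 / (-3).
R1 ← R1 + 5/8·R3.
R2 ← R2 + 3/4·R3.
R4 ← R4 − 3·R3.
Row 4 reduces to 0 = -1/2, a contradiction. The system is inconsistent.

no solution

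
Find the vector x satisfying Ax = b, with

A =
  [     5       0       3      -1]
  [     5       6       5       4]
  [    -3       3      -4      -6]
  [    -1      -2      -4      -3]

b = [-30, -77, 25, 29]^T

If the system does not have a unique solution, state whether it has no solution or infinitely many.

x_1 = -6, x_2 = -5, x_3 = -1, x_4 = -3

Row-reduce the augmented matrix:
R1 ← R1 / (5).
R2 ← R2 − 5·R1.
R3 ← R3 + 3·R1.
R4 ← R4 + 1·R1.
R2 ← R2 / (6).
R3 ← R3 − 3·R2.
R4 ← R4 + 2·R2.
R3 ← R3 / (-16/5).
R1 ← R1 − 3/5·R3.
R2 ← R2 − 1/3·R3.
R4 ← R4 + 41/15·R3.
R4 ← R4 / (599/96).
R1 ← R1 + 61/32·R4.
R2 ← R2 + 11/96·R4.
R3 ← R3 − 91/32·R4.
Reading off the reduced rows gives x_1 = -6, x_2 = -5, x_3 = -1, x_4 = -3.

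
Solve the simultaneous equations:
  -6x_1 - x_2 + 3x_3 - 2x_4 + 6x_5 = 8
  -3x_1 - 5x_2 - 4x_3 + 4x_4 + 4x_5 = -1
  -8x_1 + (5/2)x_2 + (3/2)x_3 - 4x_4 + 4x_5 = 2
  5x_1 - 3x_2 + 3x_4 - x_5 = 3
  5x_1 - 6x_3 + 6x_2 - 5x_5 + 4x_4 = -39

Row-reduce:
R1 ← R1 / (-6).
R2 ← R2 + 3·R1.
R3 ← R3 + 8·R1.
R4 ← R4 − 5·R1.
R5 ← R5 − 5·R1.
R2 ← R2 / (-9/2).
R1 ← R1 − 1/6·R2.
R3 ← R3 − 23/6·R2.
R4 ← R4 + 23/6·R2.
R5 ← R5 − 31/6·R2.
R3 ← R3 / (-194/27).
R1 ← R1 + 19/27·R3.
R2 ← R2 − 11/9·R3.
R4 ← R4 − 194/27·R3.
R5 ← R5 + 265/27·R3.
Swap R4 and R5.
R4 ← R4 / (791/194).
R1 ← R1 − 45/194·R4.
R2 ← R2 + 119/194·R4.
R3 ← R3 + 79/194·R4.
Row 5 reduces to 0 = 1, a contradiction. The system is inconsistent.

no solution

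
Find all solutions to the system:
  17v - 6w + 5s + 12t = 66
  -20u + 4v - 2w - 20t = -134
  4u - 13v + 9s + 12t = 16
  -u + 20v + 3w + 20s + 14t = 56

infinitely many solutions

Row-reduce:
Swap R1 and R2.
R1 ← R1 / (-20).
R3 ← R3 − 4·R1.
R4 ← R4 + 1·R1.
R2 ← R2 / (17).
R1 ← R1 + 1/5·R2.
R3 ← R3 + 61/5·R2.
R4 ← R4 − 99/5·R2.
R3 ← R3 / (-80/17).
R1 ← R1 − 1/34·R3.
R2 ← R2 + 6/17·R3.
R4 ← R4 − 343/34·R3.
R4 ← R4 / (3293/80).
R1 ← R1 − 11/80·R4.
R2 ← R2 + 13/20·R4.
R3 ← R3 + 107/40·R4.
Rank is 4 with 5 unknowns, leaving t free.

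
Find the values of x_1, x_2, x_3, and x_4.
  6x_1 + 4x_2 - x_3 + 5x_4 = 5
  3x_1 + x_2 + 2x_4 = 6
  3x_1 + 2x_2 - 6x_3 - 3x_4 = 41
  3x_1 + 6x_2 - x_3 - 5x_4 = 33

Row-reduce the augmented matrix:
R1 ← R1 / (6).
R2 ← R2 − 3·R1.
R3 ← R3 − 3·R1.
R4 ← R4 − 3·R1.
R2 ← R2 / (-1).
R1 ← R1 − 2/3·R2.
R4 ← R4 − 4·R2.
R3 ← R3 / (-11/2).
R1 ← R1 − 1/6·R3.
R2 ← R2 + 1/2·R3.
R4 ← R4 − 3/2·R3.
R4 ← R4 / (-11).
R1 ← R1 − 1/3·R4.
R2 ← R2 − 1·R4.
R3 ← R3 − 1·R4.
Reading off the reduced rows gives x_1 = 6, x_2 = -2, x_3 = -2, x_4 = -5.

x_1 = 6, x_2 = -2, x_3 = -2, x_4 = -5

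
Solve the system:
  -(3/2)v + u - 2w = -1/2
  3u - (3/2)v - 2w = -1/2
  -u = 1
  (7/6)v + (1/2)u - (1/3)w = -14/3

Row-reduce:
R2 ← R2 − 3·R1.
R3 ← R3 + 1·R1.
R4 ← R4 − 1/2·R1.
R2 ← R2 / (3).
R1 ← R1 + 3/2·R2.
R3 ← R3 + 3/2·R2.
R4 ← R4 − 23/12·R2.
Swap R3 and R4.
R3 ← R3 / (-17/9).
R2 ← R2 − 4/3·R3.
Row 4 reduces to 0 = 1, a contradiction. The system is inconsistent.

no solution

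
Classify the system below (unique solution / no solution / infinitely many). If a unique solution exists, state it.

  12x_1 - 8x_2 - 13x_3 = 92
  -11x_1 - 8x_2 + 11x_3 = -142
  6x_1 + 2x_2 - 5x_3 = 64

x_1 = 6, x_2 = 4, x_3 = -4

Row-reduce the augmented matrix:
R1 ← R1 / (12).
R2 ← R2 + 11·R1.
R3 ← R3 − 6·R1.
R2 ← R2 / (-46/3).
R1 ← R1 + 2/3·R2.
R3 ← R3 − 6·R2.
R3 ← R3 / (105/92).
R1 ← R1 + 24/23·R3.
R2 ← R2 − 11/184·R3.
Reading off the reduced rows gives x_1 = 6, x_2 = 4, x_3 = -4.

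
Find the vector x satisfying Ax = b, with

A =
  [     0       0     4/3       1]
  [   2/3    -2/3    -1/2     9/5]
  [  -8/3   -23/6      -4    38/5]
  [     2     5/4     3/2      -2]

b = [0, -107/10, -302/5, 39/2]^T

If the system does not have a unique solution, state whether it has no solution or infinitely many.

Row-reduce:
Swap R1 and R2.
R1 ← R1 / (2/3).
R3 ← R3 + 8/3·R1.
R4 ← R4 − 2·R1.
Swap R2 and R3.
R2 ← R2 / (-13/2).
R1 ← R1 + 1·R2.
R4 ← R4 − 13/4·R2.
R3 ← R3 / (4/3).
R1 ← R1 − 9/52·R3.
R2 ← R2 − 12/13·R3.
Rank is 3 with 4 unknowns, leaving x_4 free.

infinitely many solutions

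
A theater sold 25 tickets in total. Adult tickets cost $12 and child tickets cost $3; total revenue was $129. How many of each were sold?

adult tickets: 6, child tickets: 19

Let a = adult tickets, c = child tickets.
  a + c = 25
  3c + 12a = 129
Row-reduce the augmented matrix:
R2 ← R2 − 12·R1.
R2 ← R2 / (-9).
R1 ← R1 − 1·R2.
Reading off the reduced rows gives a = 6, c = 19.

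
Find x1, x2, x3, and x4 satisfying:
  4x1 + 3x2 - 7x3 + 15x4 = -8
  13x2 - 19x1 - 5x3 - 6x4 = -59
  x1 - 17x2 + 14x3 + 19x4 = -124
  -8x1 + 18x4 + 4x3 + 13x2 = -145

Row-reduce the augmented matrix:
R1 ← R1 / (4).
R2 ← R2 + 19·R1.
R3 ← R3 − 1·R1.
R4 ← R4 + 8·R1.
R2 ← R2 / (109/4).
R1 ← R1 − 3/4·R2.
R3 ← R3 + 71/4·R2.
R4 ← R4 − 19·R2.
R3 ← R3 / (-999/109).
R1 ← R1 + 76/109·R3.
R2 ← R2 + 153/109·R3.
R4 ← R4 − 1817/109·R3.
R4 ← R4 / (107438/999).
R1 ← R1 + 2437/999·R4.
R2 ← R2 + 716/111·R4.
R3 ← R3 + 6295/999·R4.
Reading off the reduced rows gives x1 = 5, x2 = -1, x3 = -5, x4 = -4.

x1 = 5, x2 = -1, x3 = -5, x4 = -4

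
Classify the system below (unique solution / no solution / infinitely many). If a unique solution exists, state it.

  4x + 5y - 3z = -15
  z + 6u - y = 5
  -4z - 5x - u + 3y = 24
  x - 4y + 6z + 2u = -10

Row-reduce the augmented matrix:
R1 ← R1 / (4).
R3 ← R3 + 5·R1.
R4 ← R4 − 1·R1.
R2 ← R2 / (-1).
R1 ← R1 − 5/4·R2.
R3 ← R3 − 37/4·R2.
R4 ← R4 + 21/4·R2.
R3 ← R3 / (3/2).
R1 ← R1 − 1/2·R3.
R2 ← R2 + 1·R3.
R4 ← R4 − 3/2·R3.
R4 ← R4 / (-84).
R1 ← R1 + 32/3·R4.
R2 ← R2 − 91/3·R4.
R3 ← R3 − 109/3·R4.
Reading off the reduced rows gives x = -4, y = -1, z = -2, u = 1.

x = -4, y = -1, z = -2, u = 1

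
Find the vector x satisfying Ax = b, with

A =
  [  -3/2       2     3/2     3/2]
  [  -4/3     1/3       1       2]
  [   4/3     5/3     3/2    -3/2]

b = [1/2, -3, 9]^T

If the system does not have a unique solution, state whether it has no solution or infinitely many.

Row-reduce:
R1 ← R1 / (-3/2).
R2 ← R2 + 4/3·R1.
R3 ← R3 − 4/3·R1.
R2 ← R2 / (-13/9).
R1 ← R1 + 4/3·R2.
R3 ← R3 − 31/9·R2.
R3 ← R3 / (53/26).
R1 ← R1 + 9/13·R3.
R2 ← R2 − 3/13·R3.
Rank is 3 with 4 unknowns, leaving x_4 free.

infinitely many solutions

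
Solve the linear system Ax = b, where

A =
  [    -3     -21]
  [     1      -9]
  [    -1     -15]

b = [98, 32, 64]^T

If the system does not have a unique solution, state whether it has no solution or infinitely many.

Row-reduce:
R1 ← R1 / (-3).
R2 ← R2 − 1·R1.
R3 ← R3 + 1·R1.
R2 ← R2 / (-16).
R1 ← R1 − 7·R2.
R3 ← R3 + 8·R2.
Row 3 reduces to 0 = -1, a contradiction. The system is inconsistent.

no solution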